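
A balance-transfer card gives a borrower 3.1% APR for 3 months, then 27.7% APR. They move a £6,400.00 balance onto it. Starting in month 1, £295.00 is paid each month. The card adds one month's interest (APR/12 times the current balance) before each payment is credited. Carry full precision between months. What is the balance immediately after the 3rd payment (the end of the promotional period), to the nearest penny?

Promo months 1–3 at r₀ = 3.1%/12 = 0.00258333; months 4+ at r₁ = 27.7%/12 = 0.0230833.
After month 3: iterate B ← B·(1+r₀) − £295.00 for 3 months → £5,562.44.

£5,562.44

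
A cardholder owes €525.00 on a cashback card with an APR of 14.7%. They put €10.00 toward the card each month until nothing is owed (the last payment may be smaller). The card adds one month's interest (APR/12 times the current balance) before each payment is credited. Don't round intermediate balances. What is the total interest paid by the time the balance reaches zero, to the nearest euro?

Monthly rate r = 14.7%/12 = 1.225% = 0.01225.
Payoff takes n = ⌈−ln(1 − rB₀/P)/ln(1+r)⌉ = ⌈84.626⌉ = 85 payments; the last is €6.27.
Total paid = 84·€10.00 + €6.27 = €846.27.
Total interest = total paid − principal = €846.27 − €525.00 = €321.27.

€321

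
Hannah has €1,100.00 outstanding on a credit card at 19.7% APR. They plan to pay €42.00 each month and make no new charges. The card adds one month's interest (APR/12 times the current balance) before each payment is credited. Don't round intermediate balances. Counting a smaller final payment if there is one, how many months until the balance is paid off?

Monthly rate r = 19.7%/12 = 1.64167% = 0.0164167.
Recurrence: B ← B·(1+r) − €42.00.
Month 1: interest €18.06; balance after payment €1,076.06.
Month 2: interest €17.67; balance after payment €1,051.72.
Closed form: n = −ln(1 − rB₀/P)/ln(1+r) = −ln(0.57004)/ln(1.01642) ≈ 34.517, so the balance reaches zero during payment 35.

35 payments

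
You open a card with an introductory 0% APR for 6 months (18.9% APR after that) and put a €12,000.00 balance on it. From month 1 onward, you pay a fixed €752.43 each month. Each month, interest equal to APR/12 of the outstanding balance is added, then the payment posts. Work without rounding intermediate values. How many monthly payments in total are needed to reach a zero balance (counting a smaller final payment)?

Promo months 1–6 at r₀ = 0%/12 = 0; months 7+ at r₁ = 18.9%/12 = 0.01575.
After month 6 (no interest yet): B = €12,000.00 − 6·€752.43 = €7,485.42.
Then at r₁ with €752.43/mo: n₂ = −ln(1 − r₁·B/P)/ln(1+r₁) ≈ 10.91 → 11 more payments.

17 months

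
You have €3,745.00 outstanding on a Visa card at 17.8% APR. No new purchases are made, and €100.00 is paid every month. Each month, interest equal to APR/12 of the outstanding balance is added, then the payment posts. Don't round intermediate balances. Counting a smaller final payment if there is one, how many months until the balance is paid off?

Monthly rate r = 17.8%/12 = 1.48333% = 0.0148333.
Recurrence: B ← B·(1+r) − €100.00.
Month 1: interest €55.55; balance after payment €3,700.55.
Month 2: interest €54.89; balance after payment €3,655.44.
Closed form: n = −ln(1 − rB₀/P)/ln(1+r) = −ln(0.44449)/ln(1.01483) ≈ 55.067, so the balance reaches zero during payment 56.

56 months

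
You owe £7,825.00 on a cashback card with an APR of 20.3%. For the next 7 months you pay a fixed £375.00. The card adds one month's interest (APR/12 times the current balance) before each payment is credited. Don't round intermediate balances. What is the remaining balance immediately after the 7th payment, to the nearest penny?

Monthly rate r = 20.3%/12 = 1.69167% = 0.0169167.
Each month: B ← B·(1+r) − £375.00.
Month 1: interest £132.37; balance after payment £7,582.37.
Month 2: interest £128.27; balance after payment £7,335.64.
Month 3: interest £124.09; balance after payment £7,084.74.
Month 4: interest £119.85; balance after payment £6,829.59.
Month 5: interest £115.53; balance after payment £6,570.12.
Month 6: interest £111.14; balance after payment £6,306.26.
Month 7: interest £106.68; balance after payment £6,037.95.

£6,037.95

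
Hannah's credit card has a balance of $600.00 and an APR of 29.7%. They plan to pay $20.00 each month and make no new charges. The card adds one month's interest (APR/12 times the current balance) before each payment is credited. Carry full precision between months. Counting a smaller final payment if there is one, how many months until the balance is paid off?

56 months

Monthly rate r = 29.7%/12 = 2.475% = 0.02475.
Recurrence: B ← B·(1+r) − $20.00.
Month 1: interest $14.85; balance after payment $594.85.
Month 2: interest $14.72; balance after payment $589.57.
Closed form: n = −ln(1 − rB₀/P)/ln(1+r) = −ln(0.2575)/ln(1.02475) ≈ 55.493, so the balance reaches zero during payment 56.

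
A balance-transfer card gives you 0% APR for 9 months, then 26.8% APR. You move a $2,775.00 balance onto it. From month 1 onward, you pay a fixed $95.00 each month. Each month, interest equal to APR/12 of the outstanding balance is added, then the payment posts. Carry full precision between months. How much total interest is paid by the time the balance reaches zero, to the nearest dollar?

Promo months 1–9 at r₀ = 0%/12 = 0; months 10+ at r₁ = 26.8%/12 = 0.0223333.
After month 9 (no interest yet): B = $2,775.00 − 9·$95.00 = $1,920.00.
Then at r₁ with $95.00/mo: n₂ = −ln(1 − r₁·B/P)/ln(1+r₁) ≈ 27.18 → 28 more payments.
Total paid = 36·$95.00 + $17.20 = $3,437.20; interest = $3,437.20 − $2,775.00 = $662.20.

$662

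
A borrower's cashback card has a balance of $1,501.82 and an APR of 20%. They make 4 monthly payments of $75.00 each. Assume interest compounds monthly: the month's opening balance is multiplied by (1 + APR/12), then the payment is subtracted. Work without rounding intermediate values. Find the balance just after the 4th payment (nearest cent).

$1,296.89

Monthly rate r = 20%/12 = 1.66667% = 0.0166667.
Each month: B ← B·(1+r) − $75.00.
Month 1: interest $25.03; balance after payment $1,451.85.
Month 2: interest $24.20; balance after payment $1,401.05.
Month 3: interest $23.35; balance after payment $1,349.40.
Month 4: interest $22.49; balance after payment $1,296.89.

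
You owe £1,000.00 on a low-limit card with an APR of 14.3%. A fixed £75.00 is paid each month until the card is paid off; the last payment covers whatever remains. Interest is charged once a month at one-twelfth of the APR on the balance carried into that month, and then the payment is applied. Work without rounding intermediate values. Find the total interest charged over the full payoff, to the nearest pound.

£96

Monthly rate r = 14.3%/12 = 1.19167% = 0.0119167.
Payoff takes n = ⌈−ln(1 − rB₀/P)/ln(1+r)⌉ = ⌈14.606⌉ = 15 payments; the last is £45.59.
Total paid = 14·£75.00 + £45.59 = £1,095.59.
Total interest = total paid − principal = £1,095.59 − £1,000.00 = £95.59.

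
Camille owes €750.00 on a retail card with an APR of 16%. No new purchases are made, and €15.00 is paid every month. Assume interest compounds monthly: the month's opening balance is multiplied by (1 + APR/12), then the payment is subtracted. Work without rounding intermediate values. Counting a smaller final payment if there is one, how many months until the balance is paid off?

83 payments

Monthly rate r = 16%/12 = 1.33333% = 0.0133333.
Recurrence: B ← B·(1+r) − €15.00.
Month 1: interest €10.00; balance after payment €745.00.
Month 2: interest €9.93; balance after payment €739.93.
Closed form: n = −ln(1 − rB₀/P)/ln(1+r) = −ln(0.33333)/ln(1.01333) ≈ 82.944, so the balance reaches zero during payment 83.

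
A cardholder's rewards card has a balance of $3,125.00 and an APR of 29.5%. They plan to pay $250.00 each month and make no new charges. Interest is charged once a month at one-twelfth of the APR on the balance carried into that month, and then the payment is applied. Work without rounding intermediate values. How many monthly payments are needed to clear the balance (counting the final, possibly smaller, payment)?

16 months

Monthly rate r = 29.5%/12 = 2.45833% = 0.0245833.
Recurrence: B ← B·(1+r) − $250.00.
Month 1: interest $76.82; balance after payment $2,951.82.
Month 2: interest $72.57; balance after payment $2,774.39.
Closed form: n = −ln(1 − rB₀/P)/ln(1+r) = −ln(0.69271)/ln(1.02458) ≈ 15.118, so the balance reaches zero during payment 16.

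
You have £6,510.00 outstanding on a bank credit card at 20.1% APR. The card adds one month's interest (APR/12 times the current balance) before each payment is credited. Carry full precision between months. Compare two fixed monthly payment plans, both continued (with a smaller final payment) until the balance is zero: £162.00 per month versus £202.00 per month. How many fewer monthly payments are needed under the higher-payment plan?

21 fewer payments

Monthly rate r = 20.1%/12 = 1.675% = 0.01675.
At £162.00/mo: n = ⌈−ln(1 − rB₀/P)/ln(1+r)⌉ = 68 payments (last £50.53); total interest = total paid − £6,510.00 = £4,394.53.
At £202.00/mo: 47 payments (last £146.35); total interest £2,928.35.
Payments saved = 68 − 47 = 21.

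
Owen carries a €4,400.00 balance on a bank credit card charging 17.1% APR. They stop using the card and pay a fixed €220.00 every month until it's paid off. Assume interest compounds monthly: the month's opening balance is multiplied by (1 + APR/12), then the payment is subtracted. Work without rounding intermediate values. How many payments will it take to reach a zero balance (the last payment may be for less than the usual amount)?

Monthly rate r = 17.1%/12 = 1.425% = 0.01425.
Recurrence: B ← B·(1+r) − €220.00.
Month 1: interest €62.70; balance after payment €4,242.70.
Month 2: interest €60.46; balance after payment €4,083.16.
Closed form: n = −ln(1 − rB₀/P)/ln(1+r) = −ln(0.715)/ln(1.01425) ≈ 23.709, so the balance reaches zero during payment 24.

24 months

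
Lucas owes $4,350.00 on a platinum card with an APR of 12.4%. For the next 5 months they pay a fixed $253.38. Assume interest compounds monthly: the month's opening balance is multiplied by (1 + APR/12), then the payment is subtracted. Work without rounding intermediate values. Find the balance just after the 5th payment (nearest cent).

$3,286.09

Monthly rate r = 12.4%/12 = 1.03333% = 0.0103333.
Each month: B ← B·(1+r) − $253.38.
Month 1: interest $44.95; balance after payment $4,141.57.
Month 2: interest $42.80; balance after payment $3,930.99.
Month 3: interest $40.62; balance after payment $3,718.23.
Month 4: interest $38.42; balance after payment $3,503.27.
Month 5: interest $36.20; balance after payment $3,286.09.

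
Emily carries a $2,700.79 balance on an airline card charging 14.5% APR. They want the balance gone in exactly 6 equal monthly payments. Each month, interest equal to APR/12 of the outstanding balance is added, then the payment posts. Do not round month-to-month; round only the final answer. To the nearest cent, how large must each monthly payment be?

$469.36

Monthly rate r = 14.5%/12 = 1.20833% = 0.0120833.
Level-payment amortization: P = B₀·r / (1 − (1+r)^(−n)) = 2700.79·0.0120833 / (1 − 1.01208^(−6)).
Denominator 1 − (1+r)^(−6) = 0.0695300296.
P = 32.6345 / 0.0695300296 ≈ 469.36.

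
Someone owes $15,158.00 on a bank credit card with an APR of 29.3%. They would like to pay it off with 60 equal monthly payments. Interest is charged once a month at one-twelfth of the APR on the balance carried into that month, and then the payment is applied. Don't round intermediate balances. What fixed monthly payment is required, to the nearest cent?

$483.92

Monthly rate r = 29.3%/12 = 2.44167% = 0.0244167.
Level-payment amortization: P = B₀·r / (1 − (1+r)^(−n)) = 15158.00·0.0244167 / (1 − 1.02442^(−60)).
Denominator 1 − (1+r)^(−60) = 0.764819199.
P = 370.108 / 0.764819199 ≈ 483.92.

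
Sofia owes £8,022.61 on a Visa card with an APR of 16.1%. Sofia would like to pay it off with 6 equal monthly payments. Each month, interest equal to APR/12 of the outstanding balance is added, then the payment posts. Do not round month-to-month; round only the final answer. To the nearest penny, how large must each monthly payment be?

Monthly rate r = 16.1%/12 = 1.34167% = 0.0134167.
Level-payment amortization: P = B₀·r / (1 − (1+r)^(−n)) = 8022.61·0.0134167 / (1 − 1.01342^(−6)).
Denominator 1 − (1+r)^(−6) = 0.0768511236.
P = 107.637 / 0.0768511236 ≈ 1400.59.

£1,400.59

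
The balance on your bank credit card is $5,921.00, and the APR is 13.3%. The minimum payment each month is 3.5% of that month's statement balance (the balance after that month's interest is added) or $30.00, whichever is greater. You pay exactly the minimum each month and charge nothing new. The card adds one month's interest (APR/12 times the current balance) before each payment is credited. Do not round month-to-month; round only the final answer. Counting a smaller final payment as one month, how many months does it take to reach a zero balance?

Monthly rate r = 13.3%/12 = 1.10833% = 0.0110833.
While 3.5% of the post-interest balance exceeds $30.00, each month B ← (B·(1+r))·(1 − 0.035), i.e. B shrinks by the factor (1+r)·0.965 = 0.9757.
This holds for months 1–79. Entering month 80 the balance is $847.66; 3.5% of the post-interest balance is now below $30.00, so the flat $30.00 minimum applies from here.
From month 80 a fixed $30.00 at rate r clears $847.66 in 35 more payments. Total: 79 + 35 = 114 months.

114 months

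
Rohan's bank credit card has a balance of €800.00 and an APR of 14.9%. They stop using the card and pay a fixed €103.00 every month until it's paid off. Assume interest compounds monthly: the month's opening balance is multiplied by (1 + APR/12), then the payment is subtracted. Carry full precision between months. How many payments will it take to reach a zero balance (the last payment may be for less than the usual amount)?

Monthly rate r = 14.9%/12 = 1.24167% = 0.0124167.
Recurrence: B ← B·(1+r) − €103.00.
Month 1: interest €9.93; balance after payment €706.93.
Month 2: interest €8.78; balance after payment €612.71.
Closed form: n = −ln(1 − rB₀/P)/ln(1+r) = −ln(0.90356)/ln(1.01242) ≈ 8.218, so the balance reaches zero during payment 9.

9 months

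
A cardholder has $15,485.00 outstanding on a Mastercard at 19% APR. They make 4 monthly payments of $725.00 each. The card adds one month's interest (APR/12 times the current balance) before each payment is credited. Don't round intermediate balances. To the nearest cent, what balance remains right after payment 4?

$13,519.65

Monthly rate r = 19%/12 = 1.58333% = 0.0158333.
Each month: B ← B·(1+r) − $725.00.
Month 1: interest $245.18; balance after payment $15,005.18.
Month 2: interest $237.58; balance after payment $14,517.76.
Month 3: interest $229.86; balance after payment $14,022.63.
Month 4: interest $222.02; balance after payment $13,519.65.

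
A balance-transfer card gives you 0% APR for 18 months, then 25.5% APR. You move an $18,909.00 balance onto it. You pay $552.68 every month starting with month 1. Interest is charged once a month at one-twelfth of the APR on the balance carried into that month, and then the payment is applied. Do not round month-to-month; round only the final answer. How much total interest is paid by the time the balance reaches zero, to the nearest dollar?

Promo months 1–18 at r₀ = 0%/12 = 0; months 19+ at r₁ = 25.5%/12 = 0.02125.
After month 18 (no interest yet): B = $18,909.00 − 18·$552.68 = $8,960.76.
Then at r₁ with $552.68/mo: n₂ = −ln(1 − r₁·B/P)/ln(1+r₁) ≈ 20.09 → 21 more payments.
Total paid = 38·$552.68 + $49.33 = $21,051.17; interest = $21,051.17 − $18,909.00 = $2,142.17.

$2,142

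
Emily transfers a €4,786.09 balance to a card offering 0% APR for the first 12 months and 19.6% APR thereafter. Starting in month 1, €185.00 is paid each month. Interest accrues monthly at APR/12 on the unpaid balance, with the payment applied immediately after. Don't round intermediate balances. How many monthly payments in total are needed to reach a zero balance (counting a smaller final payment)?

Promo months 1–12 at r₀ = 0%/12 = 0; months 13+ at r₁ = 19.6%/12 = 0.0163333.
After month 12 (no interest yet): B = €4,786.09 − 12·€185.00 = €2,566.09.
Then at r₁ with €185.00/mo: n₂ = −ln(1 − r₁·B/P)/ln(1+r₁) ≈ 15.86 → 16 more payments.

28 payments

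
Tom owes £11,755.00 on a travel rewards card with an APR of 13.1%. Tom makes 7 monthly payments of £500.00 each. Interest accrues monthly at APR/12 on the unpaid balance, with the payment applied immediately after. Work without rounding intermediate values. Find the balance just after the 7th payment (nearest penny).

Monthly rate r = 13.1%/12 = 1.09167% = 0.0109167.
Each month: B ← B·(1+r) − £500.00.
Month 1: interest £128.33; balance after payment £11,383.33.
Month 2: interest £124.27; balance after payment £11,007.59.
Month 3: interest £120.17; balance after payment £10,627.76.
Month 4: interest £116.02; balance after payment £10,243.78.
Month 5: interest £111.83; balance after payment £9,855.61.
Month 6: interest £107.59; balance after payment £9,463.20.
Month 7: interest £103.31; balance after payment £9,066.50.

£9,066.50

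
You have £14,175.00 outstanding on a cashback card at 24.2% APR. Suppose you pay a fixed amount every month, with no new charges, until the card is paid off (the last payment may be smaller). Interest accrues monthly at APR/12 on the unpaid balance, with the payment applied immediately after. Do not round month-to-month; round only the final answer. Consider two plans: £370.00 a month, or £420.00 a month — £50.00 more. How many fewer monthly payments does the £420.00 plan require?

Monthly rate r = 24.2%/12 = 2.01667% = 0.0201667.
At £370.00/mo: n = ⌈−ln(1 − rB₀/P)/ln(1+r)⌉ = 75 payments (last £66.62); total interest = total paid − £14,175.00 = £13,271.62.
At £420.00/mo: 58 payments (last £70.56); total interest £9,835.56.
Payments saved = 75 − 58 = 17.

17 fewer payments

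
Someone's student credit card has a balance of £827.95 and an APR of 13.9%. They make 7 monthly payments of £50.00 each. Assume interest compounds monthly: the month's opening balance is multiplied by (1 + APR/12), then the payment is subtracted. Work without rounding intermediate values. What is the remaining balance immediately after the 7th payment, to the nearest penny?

£535.06

Monthly rate r = 13.9%/12 = 1.15833% = 0.0115833.
Each month: B ← B·(1+r) − £50.00.
Month 1: interest £9.59; balance after payment £787.54.
Month 2: interest £9.12; balance after payment £746.66.
Month 3: interest £8.65; balance after payment £705.31.
Month 4: interest £8.17; balance after payment £663.48.
Month 5: interest £7.69; balance after payment £621.17.
Month 6: interest £7.20; balance after payment £578.36.
Month 7: interest £6.70; balance after payment £535.06.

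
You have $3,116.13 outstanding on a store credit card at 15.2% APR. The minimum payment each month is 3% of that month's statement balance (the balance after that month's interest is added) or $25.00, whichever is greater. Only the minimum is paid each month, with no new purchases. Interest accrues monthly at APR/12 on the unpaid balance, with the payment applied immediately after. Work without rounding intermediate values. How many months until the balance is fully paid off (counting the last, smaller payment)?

Monthly rate r = 15.2%/12 = 1.26667% = 0.0126667.
While 3% of the post-interest balance exceeds $25.00, each month B ← (B·(1+r))·(1 − 0.03), i.e. B shrinks by the factor (1+r)·0.97 = 0.98229.
This holds for months 1–75. Entering month 76 the balance is $815.61; 3% of the post-interest balance is now below $25.00, so the flat $25.00 minimum applies from here.
From month 76 a fixed $25.00 at rate r clears $815.61 in 43 more payments. Total: 75 + 43 = 118 months.

118 months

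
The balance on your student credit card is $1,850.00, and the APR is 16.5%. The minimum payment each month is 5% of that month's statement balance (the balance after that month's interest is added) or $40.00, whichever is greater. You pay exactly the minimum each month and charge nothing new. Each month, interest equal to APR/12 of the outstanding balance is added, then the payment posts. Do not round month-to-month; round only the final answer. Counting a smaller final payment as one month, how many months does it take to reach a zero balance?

Monthly rate r = 16.5%/12 = 1.375% = 0.01375.
While 5% of the post-interest balance exceeds $40.00, each month B ← (B·(1+r))·(1 − 0.05), i.e. B shrinks by the factor (1+r)·0.95 = 0.96306.
This holds for months 1–23. Entering month 24 the balance is $778.44; 5% of the post-interest balance is now below $40.00, so the flat $40.00 minimum applies from here.
From month 24 a fixed $40.00 at rate r clears $778.44 in 23 more payments. Total: 23 + 23 = 46 months.

46 months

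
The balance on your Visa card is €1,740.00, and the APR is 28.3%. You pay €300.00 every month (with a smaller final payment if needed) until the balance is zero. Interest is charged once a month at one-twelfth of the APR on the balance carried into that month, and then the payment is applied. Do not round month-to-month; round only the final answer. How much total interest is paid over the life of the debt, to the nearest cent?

Monthly rate r = 28.3%/12 = 2.35833% = 0.0235833.
Payoff takes n = ⌈−ln(1 − rB₀/P)/ln(1+r)⌉ = ⌈6.310⌉ = 7 payments; the last is €93.83.
Total paid = 6·€300.00 + €93.83 = €1,893.83.
Total interest = total paid − principal = €1,893.83 − €1,740.00 = €153.83.

€153.83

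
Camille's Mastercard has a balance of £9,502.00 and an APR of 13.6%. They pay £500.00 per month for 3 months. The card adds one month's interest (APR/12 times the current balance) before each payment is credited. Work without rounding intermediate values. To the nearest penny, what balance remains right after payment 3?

Monthly rate r = 13.6%/12 = 1.13333% = 0.0113333.
Each month: B ← B·(1+r) − £500.00.
Month 1: interest £107.69; balance after payment £9,109.69.
Month 2: interest £103.24; balance after payment £8,712.93.
Month 3: interest £98.75; balance after payment £8,311.68.

£8,311.68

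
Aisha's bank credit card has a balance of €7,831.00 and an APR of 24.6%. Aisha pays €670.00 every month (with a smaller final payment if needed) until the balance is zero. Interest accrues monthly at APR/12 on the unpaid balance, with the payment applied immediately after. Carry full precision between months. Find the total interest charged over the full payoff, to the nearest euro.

Monthly rate r = 24.6%/12 = 2.05% = 0.0205.
Payoff takes n = ⌈−ln(1 − rB₀/P)/ln(1+r)⌉ = ⌈13.498⌉ = 14 payments; the last is €335.58.
Total paid = 13·€670.00 + €335.58 = €9,045.58.
Total interest = total paid − principal = €9,045.58 − €7,831.00 = €1,214.58.

€1,215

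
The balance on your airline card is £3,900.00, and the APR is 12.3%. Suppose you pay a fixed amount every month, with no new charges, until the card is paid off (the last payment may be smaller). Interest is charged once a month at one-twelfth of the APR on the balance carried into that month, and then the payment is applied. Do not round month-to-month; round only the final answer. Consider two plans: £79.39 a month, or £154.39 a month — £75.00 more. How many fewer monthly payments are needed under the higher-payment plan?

Monthly rate r = 12.3%/12 = 1.025% = 0.01025.
At £79.39/mo: n = ⌈−ln(1 − rB₀/P)/ln(1+r)⌉ = 69 payments (last £52.82); total interest = total paid − £3,900.00 = £1,551.34.
At £154.39/mo: 30 payments (last £59.42); total interest £636.73.
Payments saved = 69 − 30 = 39.

39 fewer payments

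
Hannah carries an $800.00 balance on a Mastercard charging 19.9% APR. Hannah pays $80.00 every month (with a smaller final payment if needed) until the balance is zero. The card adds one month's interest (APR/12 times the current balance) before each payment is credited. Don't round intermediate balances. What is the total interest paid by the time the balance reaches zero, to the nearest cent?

$81.97

Monthly rate r = 19.9%/12 = 1.65833% = 0.0165833.
Payoff takes n = ⌈−ln(1 − rB₀/P)/ln(1+r)⌉ = ⌈11.024⌉ = 12 payments; the last is $1.97.
Total paid = 11·$80.00 + $1.97 = $881.97.
Total interest = total paid − principal = $881.97 − $800.00 = $81.97.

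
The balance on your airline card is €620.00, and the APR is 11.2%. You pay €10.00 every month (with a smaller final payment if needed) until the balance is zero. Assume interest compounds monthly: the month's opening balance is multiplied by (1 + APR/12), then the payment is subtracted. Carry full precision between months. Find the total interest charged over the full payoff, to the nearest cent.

Monthly rate r = 11.2%/12 = 0.933333% = 0.00933333.
Payoff takes n = ⌈−ln(1 − rB₀/P)/ln(1+r)⌉ = ⌈93.038⌉ = 94 payments; the last is €0.39.
Total paid = 93·€10.00 + €0.39 = €930.39.
Total interest = total paid − principal = €930.39 − €620.00 = €310.39.

€310.39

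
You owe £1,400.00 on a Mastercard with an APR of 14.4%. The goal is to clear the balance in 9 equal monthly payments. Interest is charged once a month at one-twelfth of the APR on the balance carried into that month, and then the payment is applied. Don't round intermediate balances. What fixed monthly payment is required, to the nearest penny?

£165.04

Monthly rate r = 14.4%/12 = 1.2% = 0.012.
Level-payment amortization: P = B₀·r / (1 − (1+r)^(−n)) = 1400.00·0.012 / (1 − 1.012^(−9)).
Denominator 1 − (1+r)^(−9) = 0.101795167.
P = 16.8 / 0.101795167 ≈ 165.04.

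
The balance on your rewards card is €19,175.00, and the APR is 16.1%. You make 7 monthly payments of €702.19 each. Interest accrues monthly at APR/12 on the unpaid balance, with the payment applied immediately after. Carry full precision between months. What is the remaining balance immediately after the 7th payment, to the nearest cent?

€15,932.32

Monthly rate r = 16.1%/12 = 1.34167% = 0.0134167.
Each month: B ← B·(1+r) − €702.19.
Month 1: interest €257.26; balance after payment €18,730.07.
Month 2: interest €251.30; balance after payment €18,279.18.
Month 3: interest €245.25; balance after payment €17,822.24.
Month 4: interest €239.11; balance after payment €17,359.16.
Month 5: interest €232.90; balance after payment €16,889.87.
Month 6: interest €226.61; balance after payment €16,414.29.
Month 7: interest €220.23; balance after payment €15,932.32.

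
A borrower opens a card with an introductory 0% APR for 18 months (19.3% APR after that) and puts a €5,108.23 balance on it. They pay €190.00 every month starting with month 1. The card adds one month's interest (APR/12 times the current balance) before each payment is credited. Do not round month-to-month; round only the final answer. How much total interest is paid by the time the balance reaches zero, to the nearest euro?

Promo months 1–18 at r₀ = 0%/12 = 0; months 19+ at r₁ = 19.3%/12 = 0.0160833.
After month 18 (no interest yet): B = €5,108.23 − 18·€190.00 = €1,688.23.
Then at r₁ with €190.00/mo: n₂ = −ln(1 − r₁·B/P)/ln(1+r₁) ≈ 9.67 → 10 more payments.
Total paid = 27·€190.00 + €126.69 = €5,256.69; interest = €5,256.69 − €5,108.23 = €148.46.

€148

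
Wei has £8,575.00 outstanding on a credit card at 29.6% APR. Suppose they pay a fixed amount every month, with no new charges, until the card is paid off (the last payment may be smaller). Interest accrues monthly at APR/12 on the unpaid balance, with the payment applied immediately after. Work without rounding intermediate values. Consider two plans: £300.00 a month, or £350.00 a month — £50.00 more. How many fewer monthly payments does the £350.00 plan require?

Monthly rate r = 29.6%/12 = 2.46667% = 0.0246667.
At £300.00/mo: n = ⌈−ln(1 − rB₀/P)/ln(1+r)⌉ = 51 payments (last £32.37); total interest = total paid − £8,575.00 = £6,457.37.
At £350.00/mo: 39 payments (last £17.78); total interest £4,742.78.
Payments saved = 51 − 39 = 12.

12 fewer payments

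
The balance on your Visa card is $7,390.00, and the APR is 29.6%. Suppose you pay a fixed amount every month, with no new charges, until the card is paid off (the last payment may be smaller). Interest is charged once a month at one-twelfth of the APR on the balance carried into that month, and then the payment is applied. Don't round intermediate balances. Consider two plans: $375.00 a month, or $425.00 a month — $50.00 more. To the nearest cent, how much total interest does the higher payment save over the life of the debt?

Monthly rate r = 29.6%/12 = 2.46667% = 0.0246667.
At $375.00/mo: n = ⌈−ln(1 − rB₀/P)/ln(1+r)⌉ = 28 payments (last $121.09); total interest = total paid − $7,390.00 = $2,856.09.
At $425.00/mo: 23 payments (last $420.85); total interest $2,380.85.
Interest saved = $2,856.09 − $2,380.85 = $475.24.

$475.24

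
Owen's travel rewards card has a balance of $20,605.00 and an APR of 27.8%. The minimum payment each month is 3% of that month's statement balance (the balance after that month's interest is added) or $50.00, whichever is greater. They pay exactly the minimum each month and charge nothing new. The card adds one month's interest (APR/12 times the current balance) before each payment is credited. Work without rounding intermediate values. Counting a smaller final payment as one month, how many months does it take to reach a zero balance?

398 months

Monthly rate r = 27.8%/12 = 2.31667% = 0.0231667.
While 3% of the post-interest balance exceeds $50.00, each month B ← (B·(1+r))·(1 − 0.03), i.e. B shrinks by the factor (1+r)·0.97 = 0.99247.
This holds for months 1–336. Entering month 337 the balance is $1,626.52; 3% of the post-interest balance is now below $50.00, so the flat $50.00 minimum applies from here.
From month 337 a fixed $50.00 at rate r clears $1,626.52 in 62 more payments. Total: 336 + 62 = 398 months.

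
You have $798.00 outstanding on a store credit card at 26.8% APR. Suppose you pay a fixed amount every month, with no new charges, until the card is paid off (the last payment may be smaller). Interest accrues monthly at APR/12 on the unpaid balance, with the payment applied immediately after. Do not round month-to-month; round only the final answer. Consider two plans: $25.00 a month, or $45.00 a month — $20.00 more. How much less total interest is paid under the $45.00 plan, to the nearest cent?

$385.05

Monthly rate r = 26.8%/12 = 2.23333% = 0.0223333.
At $25.00/mo: n = ⌈−ln(1 − rB₀/P)/ln(1+r)⌉ = 57 payments (last $12.46); total interest = total paid − $798.00 = $614.46.
At $45.00/mo: 23 payments (last $37.41); total interest $229.41.
Interest saved = $614.46 − $229.41 = $385.05.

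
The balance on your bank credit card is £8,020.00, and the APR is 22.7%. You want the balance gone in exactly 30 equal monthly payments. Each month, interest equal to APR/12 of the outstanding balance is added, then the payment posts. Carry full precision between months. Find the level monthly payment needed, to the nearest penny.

£352.78

Monthly rate r = 22.7%/12 = 1.89167% = 0.0189167.
Level-payment amortization: P = B₀·r / (1 − (1+r)^(−n)) = 8020.00·0.0189167 / (1 − 1.01892^(−30)).
Denominator 1 − (1+r)^(−30) = 0.430045725.
P = 151.712 / 0.430045725 ≈ 352.78.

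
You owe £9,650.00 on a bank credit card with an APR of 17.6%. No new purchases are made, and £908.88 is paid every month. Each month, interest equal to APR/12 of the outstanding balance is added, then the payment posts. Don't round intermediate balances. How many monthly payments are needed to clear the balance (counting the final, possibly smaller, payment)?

12 payments

Monthly rate r = 17.6%/12 = 1.46667% = 0.0146667.
Recurrence: B ← B·(1+r) − £908.88.
Month 1: interest £141.53; balance after payment £8,882.65.
Month 2: interest £130.28; balance after payment £8,104.05.
Closed form: n = −ln(1 − rB₀/P)/ln(1+r) = −ln(0.84428)/ln(1.01467) ≈ 11.626, so the balance reaches zero during payment 12.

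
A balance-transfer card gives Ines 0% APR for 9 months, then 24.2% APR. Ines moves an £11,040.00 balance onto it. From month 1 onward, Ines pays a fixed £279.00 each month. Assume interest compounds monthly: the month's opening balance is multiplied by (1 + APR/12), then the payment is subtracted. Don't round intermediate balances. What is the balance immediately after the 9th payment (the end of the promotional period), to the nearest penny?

Promo months 1–9 at r₀ = 0%/12 = 0; months 10+ at r₁ = 24.2%/12 = 0.0201667.
After month 9 (no interest yet): B = £11,040.00 − 9·£279.00 = £8,529.00.

£8,529.00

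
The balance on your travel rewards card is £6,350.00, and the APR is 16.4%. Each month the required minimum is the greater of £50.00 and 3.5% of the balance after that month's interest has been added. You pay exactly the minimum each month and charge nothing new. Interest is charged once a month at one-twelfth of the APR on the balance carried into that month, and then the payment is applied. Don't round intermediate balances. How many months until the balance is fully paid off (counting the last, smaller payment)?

105 months

Monthly rate r = 16.4%/12 = 1.36667% = 0.0136667.
While 3.5% of the post-interest balance exceeds £50.00, each month B ← (B·(1+r))·(1 − 0.035), i.e. B shrinks by the factor (1+r)·0.965 = 0.97819.
This holds for months 1–69. Entering month 70 the balance is £1,386.52; 3.5% of the post-interest balance is now below £50.00, so the flat £50.00 minimum applies from here.
From month 70 a fixed £50.00 at rate r clears £1,386.52 in 36 more payments. Total: 69 + 36 = 105 months.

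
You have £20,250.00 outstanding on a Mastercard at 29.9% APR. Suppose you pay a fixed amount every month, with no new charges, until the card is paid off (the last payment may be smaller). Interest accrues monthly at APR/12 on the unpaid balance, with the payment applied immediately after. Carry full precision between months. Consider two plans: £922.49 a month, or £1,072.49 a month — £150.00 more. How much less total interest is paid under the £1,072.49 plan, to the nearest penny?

£1,973.21

Monthly rate r = 29.9%/12 = 2.49167% = 0.0249167.
At £922.49/mo: n = ⌈−ln(1 − rB₀/P)/ln(1+r)⌉ = 33 payments (last £159.29); total interest = total paid − £20,250.00 = £9,428.97.
At £1,072.49/mo: 26 payments (last £893.51); total interest £7,455.76.
Interest saved = £9,428.97 − £7,455.76 = £1,973.21.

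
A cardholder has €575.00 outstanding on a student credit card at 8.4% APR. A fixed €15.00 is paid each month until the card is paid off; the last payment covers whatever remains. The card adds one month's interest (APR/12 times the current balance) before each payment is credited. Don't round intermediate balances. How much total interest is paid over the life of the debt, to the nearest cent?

Monthly rate r = 8.4%/12 = 0.7% = 0.007.
Payoff takes n = ⌈−ln(1 − rB₀/P)/ln(1+r)⌉ = ⌈44.789⌉ = 45 payments; the last is €11.84.
Total paid = 44·€15.00 + €11.84 = €671.84.
Total interest = total paid − principal = €671.84 − €575.00 = €96.84.

€96.84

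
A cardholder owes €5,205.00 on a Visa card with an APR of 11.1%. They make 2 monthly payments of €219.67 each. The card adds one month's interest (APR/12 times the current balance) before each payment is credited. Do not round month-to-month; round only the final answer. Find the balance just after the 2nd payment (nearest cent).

€4,860.37

Monthly rate r = 11.1%/12 = 0.925% = 0.00925.
Each month: B ← B·(1+r) − €219.67.
Month 1: interest €48.15; balance after payment €5,033.48.
Month 2: interest €46.56; balance after payment €4,860.37.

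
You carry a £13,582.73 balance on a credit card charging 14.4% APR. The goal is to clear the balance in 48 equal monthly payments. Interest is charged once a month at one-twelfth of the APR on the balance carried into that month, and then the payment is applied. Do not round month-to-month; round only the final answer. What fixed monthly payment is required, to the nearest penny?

Monthly rate r = 14.4%/12 = 1.2% = 0.012.
Level-payment amortization: P = B₀·r / (1 − (1+r)^(−n)) = 13582.73·0.012 / (1 − 1.012^(−48)).
Denominator 1 − (1+r)^(−48) = 0.435926886.
P = 162.993 / 0.435926886 ≈ 373.90.

£373.90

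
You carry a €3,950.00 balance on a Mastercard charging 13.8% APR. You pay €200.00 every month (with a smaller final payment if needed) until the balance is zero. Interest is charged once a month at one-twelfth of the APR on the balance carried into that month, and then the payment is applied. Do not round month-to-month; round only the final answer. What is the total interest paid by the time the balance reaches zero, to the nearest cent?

Monthly rate r = 13.8%/12 = 1.15% = 0.0115.
Payoff takes n = ⌈−ln(1 − rB₀/P)/ln(1+r)⌉ = ⌈22.532⌉ = 23 payments; the last is €106.66.
Total paid = 22·€200.00 + €106.66 = €4,506.66.
Total interest = total paid − principal = €4,506.66 − €3,950.00 = €556.66.

€556.66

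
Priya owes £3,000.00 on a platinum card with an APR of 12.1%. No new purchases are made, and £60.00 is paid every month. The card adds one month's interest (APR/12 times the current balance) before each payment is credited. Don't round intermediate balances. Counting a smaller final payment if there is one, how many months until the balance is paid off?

Monthly rate r = 12.1%/12 = 1.00833% = 0.0100833.
Recurrence: B ← B·(1+r) − £60.00.
Month 1: interest £30.25; balance after payment £2,970.25.
Month 2: interest £29.95; balance after payment £2,940.20.
Closed form: n = −ln(1 − rB₀/P)/ln(1+r) = −ln(0.49583)/ln(1.01008) ≈ 69.922, so the balance reaches zero during payment 70.

70 months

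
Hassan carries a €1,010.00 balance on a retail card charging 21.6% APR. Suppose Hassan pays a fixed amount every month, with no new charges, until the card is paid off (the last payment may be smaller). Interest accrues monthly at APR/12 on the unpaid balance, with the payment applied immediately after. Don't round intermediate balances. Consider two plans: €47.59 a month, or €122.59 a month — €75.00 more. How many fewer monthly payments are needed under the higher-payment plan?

Monthly rate r = 21.6%/12 = 1.8% = 0.018.
At €47.59/mo: n = ⌈−ln(1 − rB₀/P)/ln(1+r)⌉ = 27 payments (last €46.56); total interest = total paid − €1,010.00 = €273.90.
At €122.59/mo: 9 payments (last €122.32); total interest €93.04.
Payments saved = 27 − 9 = 18.

18 fewer payments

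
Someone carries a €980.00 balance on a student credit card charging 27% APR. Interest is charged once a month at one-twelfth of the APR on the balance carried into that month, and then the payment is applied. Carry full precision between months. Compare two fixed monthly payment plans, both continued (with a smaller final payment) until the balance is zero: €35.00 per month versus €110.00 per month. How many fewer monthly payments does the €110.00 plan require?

Monthly rate r = 27%/12 = 2.25% = 0.0225.
At €35.00/mo: n = ⌈−ln(1 − rB₀/P)/ln(1+r)⌉ = 45 payments (last €24.03); total interest = total paid − €980.00 = €584.03.
At €110.00/mo: 11 payments (last €6.02); total interest €126.02.
Payments saved = 45 − 11 = 34.

34 fewer payments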